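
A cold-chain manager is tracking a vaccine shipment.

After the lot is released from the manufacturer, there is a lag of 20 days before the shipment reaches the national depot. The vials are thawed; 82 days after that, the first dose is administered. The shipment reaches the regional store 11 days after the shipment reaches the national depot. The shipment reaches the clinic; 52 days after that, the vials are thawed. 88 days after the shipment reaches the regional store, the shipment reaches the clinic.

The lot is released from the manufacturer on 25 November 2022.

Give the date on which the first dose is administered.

5 August 2023

The lot is released from the manufacturer: Nov 25, 2022.
The shipment reaches the national depot: Nov 25, 2022 + 20 days = Dec 15, 2022.
The shipment reaches the regional store: Dec 15, 2022 + 11 days = Dec 26, 2022.
The shipment reaches the clinic: Dec 26, 2022 + 88 days = Mar 24, 2023.
The vials are thawed: Mar 24, 2023 + 52 days = May 15, 2023.
The first dose is administered: May 15, 2023 + 82 days = Aug 5, 2023.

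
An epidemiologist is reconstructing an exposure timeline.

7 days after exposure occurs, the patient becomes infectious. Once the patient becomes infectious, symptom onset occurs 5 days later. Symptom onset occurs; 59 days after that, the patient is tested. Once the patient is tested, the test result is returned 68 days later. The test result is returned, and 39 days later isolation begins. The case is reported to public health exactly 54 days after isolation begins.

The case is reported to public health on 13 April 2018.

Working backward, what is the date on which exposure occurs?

The case is reported to public health: Apr 13, 2018.
Isolation begins: Apr 13, 2018 − 54 days = Feb 18, 2018.
The test result is returned: Feb 18, 2018 − 39 days = Jan 10, 2018.
The patient is tested: Jan 10, 2018 − 68 days = Nov 3, 2017.
Symptom onset occurs: Nov 3, 2017 − 59 days = Sep 5, 2017.
The patient becomes infectious: Sep 5, 2017 − 5 days = Aug 31, 2017.
Exposure occurs: Aug 31, 2017 − 7 days = Aug 24, 2017.

24 August 2017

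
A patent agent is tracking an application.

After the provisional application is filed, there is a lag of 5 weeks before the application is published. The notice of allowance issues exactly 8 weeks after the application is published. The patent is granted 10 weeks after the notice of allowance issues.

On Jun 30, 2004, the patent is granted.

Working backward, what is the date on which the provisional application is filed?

Jan 21, 2004

The patent is granted: Jun 30, 2004.
The notice of allowance issues: Jun 30, 2004 − 10 weeks = Apr 21, 2004.
The application is published: Apr 21, 2004 − 8 weeks = Feb 25, 2004.
The provisional application is filed: Feb 25, 2004 − 5 weeks = Jan 21, 2004.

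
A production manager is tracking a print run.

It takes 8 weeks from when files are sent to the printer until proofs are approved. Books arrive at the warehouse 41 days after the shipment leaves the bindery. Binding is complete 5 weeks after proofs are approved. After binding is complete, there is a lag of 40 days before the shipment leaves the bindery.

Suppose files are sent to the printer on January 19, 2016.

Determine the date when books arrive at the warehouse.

Files are sent to the printer: Jan 19, 2016.
Proofs are approved: Jan 19, 2016 + 8 weeks = Mar 15, 2016.
Binding is complete: Mar 15, 2016 + 5 weeks = Apr 19, 2016.
The shipment leaves the bindery: Apr 19, 2016 + 40 days = May 29, 2016.
Books arrive at the warehouse: May 29, 2016 + 41 days = Jul 9, 2016.

July 9, 2016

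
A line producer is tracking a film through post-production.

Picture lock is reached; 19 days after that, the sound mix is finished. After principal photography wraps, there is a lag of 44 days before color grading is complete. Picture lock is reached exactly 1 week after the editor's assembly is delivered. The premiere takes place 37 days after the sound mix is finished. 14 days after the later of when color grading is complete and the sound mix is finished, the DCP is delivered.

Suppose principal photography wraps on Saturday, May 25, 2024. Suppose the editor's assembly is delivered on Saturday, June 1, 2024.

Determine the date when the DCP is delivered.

Monday, July 22, 2024

Principal photography wraps: May 25, 2024.
Color grading is complete: May 25, 2024 + 44 days = Jul 8, 2024.
The editor's assembly is delivered: Jun 1, 2024.
Picture lock is reached: Jun 1, 2024 + 1 week = Jun 8, 2024.
The sound mix is finished: Jun 8, 2024 + 19 days = Jun 27, 2024.
Both prerequisites met — color grading is complete (Jul 8, 2024), the sound mix is finished (Jun 27, 2024); the later is Jul 8, 2024.
The DCP is delivered: Jul 8, 2024 + 14 days = Jul 22, 2024.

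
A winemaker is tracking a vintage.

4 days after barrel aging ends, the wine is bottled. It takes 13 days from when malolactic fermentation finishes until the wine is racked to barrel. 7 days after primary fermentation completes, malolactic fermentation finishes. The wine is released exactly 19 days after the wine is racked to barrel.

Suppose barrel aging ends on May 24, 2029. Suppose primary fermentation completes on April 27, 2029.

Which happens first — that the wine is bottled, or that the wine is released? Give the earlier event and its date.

Barrel aging ends: May 24, 2029.
The wine is bottled: May 24, 2029 + 4 days = May 28, 2029.
Primary fermentation completes: Apr 27, 2029.
Malolactic fermentation finishes: Apr 27, 2029 + 7 days = May 4, 2029.
The wine is racked to barrel: May 4, 2029 + 13 days = May 17, 2029.
The wine is released: May 17, 2029 + 19 days = Jun 5, 2029.
Comparing: the wine is bottled on May 28, 2029 vs the wine is released on Jun 5, 2029. Earlier: the wine is bottled.

The wine is bottled — May 28, 2029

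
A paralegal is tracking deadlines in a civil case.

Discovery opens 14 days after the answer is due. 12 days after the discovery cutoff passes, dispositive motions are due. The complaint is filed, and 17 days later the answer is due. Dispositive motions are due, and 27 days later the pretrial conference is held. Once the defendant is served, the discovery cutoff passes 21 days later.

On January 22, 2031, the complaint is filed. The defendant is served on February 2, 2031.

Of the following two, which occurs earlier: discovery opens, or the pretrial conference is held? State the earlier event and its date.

The complaint is filed: Jan 22, 2031.
The answer is due: Jan 22, 2031 + 17 days = Feb 8, 2031.
Discovery opens: Feb 8, 2031 + 14 days = Feb 22, 2031.
The defendant is served: Feb 2, 2031.
The discovery cutoff passes: Feb 2, 2031 + 21 days = Feb 23, 2031.
Dispositive motions are due: Feb 23, 2031 + 12 days = Mar 7, 2031.
The pretrial conference is held: Mar 7, 2031 + 27 days = Apr 3, 2031.
Comparing: discovery opens on Feb 22, 2031 vs the pretrial conference is held on Apr 3, 2031. Earlier: discovery opens.

Discovery opens — February 22, 2031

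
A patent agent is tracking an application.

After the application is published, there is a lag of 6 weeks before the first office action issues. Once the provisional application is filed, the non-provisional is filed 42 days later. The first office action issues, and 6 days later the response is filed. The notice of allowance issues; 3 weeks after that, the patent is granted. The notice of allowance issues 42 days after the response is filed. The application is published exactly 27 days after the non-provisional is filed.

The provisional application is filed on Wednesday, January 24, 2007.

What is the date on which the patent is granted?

The provisional application is filed: Jan 24, 2007.
The non-provisional is filed: Jan 24, 2007 + 42 days = Mar 7, 2007.
The application is published: Mar 7, 2007 + 27 days = Apr 3, 2007.
The first office action issues: Apr 3, 2007 + 6 weeks = May 15, 2007.
The response is filed: May 15, 2007 + 6 days = May 21, 2007.
The notice of allowance issues: May 21, 2007 + 42 days = Jul 2, 2007.
The patent is granted: Jul 2, 2007 + 3 weeks = Jul 23, 2007.

Monday, July 23, 2007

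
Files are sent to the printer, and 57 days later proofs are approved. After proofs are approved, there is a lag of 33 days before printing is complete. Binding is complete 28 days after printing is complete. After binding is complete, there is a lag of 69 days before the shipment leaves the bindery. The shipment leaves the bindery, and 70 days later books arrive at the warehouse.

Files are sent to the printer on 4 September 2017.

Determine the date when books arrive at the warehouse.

Files are sent to the printer: Sep 4, 2017.
Proofs are approved: Sep 4, 2017 + 57 days = Oct 31, 2017.
Printing is complete: Oct 31, 2017 + 33 days = Dec 3, 2017.
Binding is complete: Dec 3, 2017 + 28 days = Dec 31, 2017.
The shipment leaves the bindery: Dec 31, 2017 + 69 days = Mar 10, 2018.
Books arrive at the warehouse: Mar 10, 2018 + 70 days = May 19, 2018.

19 May 2018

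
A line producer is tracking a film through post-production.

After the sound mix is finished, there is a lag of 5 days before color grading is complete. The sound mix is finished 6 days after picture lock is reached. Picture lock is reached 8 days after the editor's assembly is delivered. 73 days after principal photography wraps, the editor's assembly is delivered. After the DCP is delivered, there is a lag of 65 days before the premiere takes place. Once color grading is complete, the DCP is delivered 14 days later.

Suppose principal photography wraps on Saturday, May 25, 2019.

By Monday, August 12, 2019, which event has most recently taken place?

Principal photography wraps: May 25, 2019.
The editor's assembly is delivered: May 25, 2019 + 73 days = Aug 6, 2019.
Picture lock is reached: Aug 6, 2019 + 8 days = Aug 14, 2019.
The sound mix is finished: Aug 14, 2019 + 6 days = Aug 20, 2019.
Color grading is complete: Aug 20, 2019 + 5 days = Aug 25, 2019.
The DCP is delivered: Aug 25, 2019 + 14 days = Sep 8, 2019.
The premiere takes place: Sep 8, 2019 + 65 days = Nov 12, 2019.
Aug 12, 2019 falls between when the editor's assembly is delivered (Aug 6, 2019) and when picture lock is reached (Aug 14, 2019).

The editor's assembly is delivered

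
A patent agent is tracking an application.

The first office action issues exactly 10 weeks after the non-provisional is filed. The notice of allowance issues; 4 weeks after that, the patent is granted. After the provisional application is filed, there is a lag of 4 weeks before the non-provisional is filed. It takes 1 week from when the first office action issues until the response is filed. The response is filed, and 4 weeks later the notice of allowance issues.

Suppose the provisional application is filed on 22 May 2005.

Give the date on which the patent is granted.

30 October 2005

The provisional application is filed: May 22, 2005.
The non-provisional is filed: May 22, 2005 + 4 weeks = Jun 19, 2005.
The first office action issues: Jun 19, 2005 + 10 weeks = Aug 28, 2005.
The response is filed: Aug 28, 2005 + 1 week = Sep 4, 2005.
The notice of allowance issues: Sep 4, 2005 + 4 weeks = Oct 2, 2005.
The patent is granted: Oct 2, 2005 + 4 weeks = Oct 30, 2005.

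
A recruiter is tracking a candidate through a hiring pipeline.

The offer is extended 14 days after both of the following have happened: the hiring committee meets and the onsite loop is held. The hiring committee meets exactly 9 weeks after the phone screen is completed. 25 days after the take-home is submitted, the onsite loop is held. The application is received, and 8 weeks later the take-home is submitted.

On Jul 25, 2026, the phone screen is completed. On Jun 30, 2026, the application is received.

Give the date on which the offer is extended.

The phone screen is completed: Jul 25, 2026.
The hiring committee meets: Jul 25, 2026 + 9 weeks = Sep 26, 2026.
The application is received: Jun 30, 2026.
The take-home is submitted: Jun 30, 2026 + 8 weeks = Aug 25, 2026.
The onsite loop is held: Aug 25, 2026 + 25 days = Sep 19, 2026.
Both prerequisites met — the hiring committee meets (Sep 26, 2026), the onsite loop is held (Sep 19, 2026); the later is Sep 26, 2026.
The offer is extended: Sep 26, 2026 + 14 days = Oct 10, 2026.

Oct 10, 2026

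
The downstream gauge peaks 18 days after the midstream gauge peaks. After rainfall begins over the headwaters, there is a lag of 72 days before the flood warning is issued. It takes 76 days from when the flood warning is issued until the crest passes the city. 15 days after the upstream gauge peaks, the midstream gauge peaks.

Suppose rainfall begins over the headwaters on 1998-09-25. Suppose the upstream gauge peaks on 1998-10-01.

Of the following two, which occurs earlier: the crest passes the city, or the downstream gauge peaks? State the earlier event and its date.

The downstream gauge peaks — 1998-11-03

Rainfall begins over the headwaters: Sep 25, 1998.
The flood warning is issued: Sep 25, 1998 + 72 days = Dec 6, 1998.
The crest passes the city: Dec 6, 1998 + 76 days = Feb 20, 1999.
The upstream gauge peaks: Oct 1, 1998.
The midstream gauge peaks: Oct 1, 1998 + 15 days = Oct 16, 1998.
The downstream gauge peaks: Oct 16, 1998 + 18 days = Nov 3, 1998.
Comparing: the crest passes the city on Feb 20, 1999 vs the downstream gauge peaks on Nov 3, 1998. Earlier: the downstream gauge peaks.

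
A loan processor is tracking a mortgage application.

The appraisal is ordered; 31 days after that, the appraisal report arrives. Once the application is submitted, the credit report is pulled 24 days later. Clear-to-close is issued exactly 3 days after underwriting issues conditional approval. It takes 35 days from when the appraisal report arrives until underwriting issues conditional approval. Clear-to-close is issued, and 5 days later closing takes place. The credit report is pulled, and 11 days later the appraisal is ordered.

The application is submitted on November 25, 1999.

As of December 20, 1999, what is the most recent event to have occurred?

The application is submitted: Nov 25, 1999.
The credit report is pulled: Nov 25, 1999 + 24 days = Dec 19, 1999.
The appraisal is ordered: Dec 19, 1999 + 11 days = Dec 30, 1999.
The appraisal report arrives: Dec 30, 1999 + 31 days = Jan 30, 2000.
Underwriting issues conditional approval: Jan 30, 2000 + 35 days = Mar 5, 2000.
Clear-to-close is issued: Mar 5, 2000 + 3 days = Mar 8, 2000.
Closing takes place: Mar 8, 2000 + 5 days = Mar 13, 2000.
Dec 20, 1999 falls between when the credit report is pulled (Dec 19, 1999) and when the appraisal is ordered (Dec 30, 1999).

The credit report is pulled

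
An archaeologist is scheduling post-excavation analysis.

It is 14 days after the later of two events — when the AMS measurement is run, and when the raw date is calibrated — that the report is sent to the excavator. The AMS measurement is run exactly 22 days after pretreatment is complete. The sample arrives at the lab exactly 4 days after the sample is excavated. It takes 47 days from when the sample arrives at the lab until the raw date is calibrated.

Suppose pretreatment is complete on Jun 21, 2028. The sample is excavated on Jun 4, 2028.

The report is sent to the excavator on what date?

Aug 8, 2028

Pretreatment is complete: Jun 21, 2028.
The AMS measurement is run: Jun 21, 2028 + 22 days = Jul 13, 2028.
The sample is excavated: Jun 4, 2028.
The sample arrives at the lab: Jun 4, 2028 + 4 days = Jun 8, 2028.
The raw date is calibrated: Jun 8, 2028 + 47 days = Jul 25, 2028.
Both prerequisites met — the AMS measurement is run (Jul 13, 2028), the raw date is calibrated (Jul 25, 2028); the later is Jul 25, 2028.
The report is sent to the excavator: Jul 25, 2028 + 14 days = Aug 8, 2028.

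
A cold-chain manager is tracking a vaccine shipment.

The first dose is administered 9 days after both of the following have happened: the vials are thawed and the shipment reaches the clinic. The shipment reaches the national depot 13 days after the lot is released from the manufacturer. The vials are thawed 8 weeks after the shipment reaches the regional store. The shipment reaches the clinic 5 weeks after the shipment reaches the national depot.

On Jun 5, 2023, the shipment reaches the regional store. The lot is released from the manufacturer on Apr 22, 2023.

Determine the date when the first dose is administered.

The shipment reaches the regional store: Jun 5, 2023.
The vials are thawed: Jun 5, 2023 + 8 weeks = Jul 31, 2023.
The lot is released from the manufacturer: Apr 22, 2023.
The shipment reaches the national depot: Apr 22, 2023 + 13 days = May 5, 2023.
The shipment reaches the clinic: May 5, 2023 + 5 weeks = Jun 9, 2023.
Both prerequisites met — the vials are thawed (Jul 31, 2023), the shipment reaches the clinic (Jun 9, 2023); the later is Jul 31, 2023.
The first dose is administered: Jul 31, 2023 + 9 days = Aug 9, 2023.

Aug 9, 2023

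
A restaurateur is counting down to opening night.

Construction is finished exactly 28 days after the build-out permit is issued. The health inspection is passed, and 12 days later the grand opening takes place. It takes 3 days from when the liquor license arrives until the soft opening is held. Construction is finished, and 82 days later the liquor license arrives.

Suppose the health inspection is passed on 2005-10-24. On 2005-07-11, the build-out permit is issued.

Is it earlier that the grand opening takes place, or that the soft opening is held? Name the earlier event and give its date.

The soft opening is held — 2005-11-01

The health inspection is passed: Oct 24, 2005.
The grand opening takes place: Oct 24, 2005 + 12 days = Nov 5, 2005.
The build-out permit is issued: Jul 11, 2005.
Construction is finished: Jul 11, 2005 + 28 days = Aug 8, 2005.
The liquor license arrives: Aug 8, 2005 + 82 days = Oct 29, 2005.
The soft opening is held: Oct 29, 2005 + 3 days = Nov 1, 2005.
Comparing: the grand opening takes place on Nov 5, 2005 vs the soft opening is held on Nov 1, 2005. Earlier: the soft opening is held.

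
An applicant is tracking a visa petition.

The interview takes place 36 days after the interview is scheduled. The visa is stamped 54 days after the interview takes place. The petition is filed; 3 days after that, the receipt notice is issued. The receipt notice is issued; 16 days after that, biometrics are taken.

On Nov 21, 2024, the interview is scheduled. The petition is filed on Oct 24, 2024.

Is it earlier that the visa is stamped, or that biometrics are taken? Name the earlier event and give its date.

The interview is scheduled: Nov 21, 2024.
The interview takes place: Nov 21, 2024 + 36 days = Dec 27, 2024.
The visa is stamped: Dec 27, 2024 + 54 days = Feb 19, 2025.
The petition is filed: Oct 24, 2024.
The receipt notice is issued: Oct 24, 2024 + 3 days = Oct 27, 2024.
Biometrics are taken: Oct 27, 2024 + 16 days = Nov 12, 2024.
Comparing: the visa is stamped on Feb 19, 2025 vs biometrics are taken on Nov 12, 2024. Earlier: biometrics are taken.

Biometrics are taken — Nov 12, 2024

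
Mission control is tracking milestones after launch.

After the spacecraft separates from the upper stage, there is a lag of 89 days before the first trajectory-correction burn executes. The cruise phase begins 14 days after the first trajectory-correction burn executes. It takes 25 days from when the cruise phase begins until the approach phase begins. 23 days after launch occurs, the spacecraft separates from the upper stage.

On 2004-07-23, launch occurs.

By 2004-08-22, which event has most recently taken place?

Launch occurs: Jul 23, 2004.
The spacecraft separates from the upper stage: Jul 23, 2004 + 23 days = Aug 15, 2004.
The first trajectory-correction burn executes: Aug 15, 2004 + 89 days = Nov 12, 2004.
The cruise phase begins: Nov 12, 2004 + 14 days = Nov 26, 2004.
The approach phase begins: Nov 26, 2004 + 25 days = Dec 21, 2004.
Aug 22, 2004 falls between when the spacecraft separates from the upper stage (Aug 15, 2004) and when the first trajectory-correction burn executes (Nov 12, 2004).

The spacecraft separates from the upper stage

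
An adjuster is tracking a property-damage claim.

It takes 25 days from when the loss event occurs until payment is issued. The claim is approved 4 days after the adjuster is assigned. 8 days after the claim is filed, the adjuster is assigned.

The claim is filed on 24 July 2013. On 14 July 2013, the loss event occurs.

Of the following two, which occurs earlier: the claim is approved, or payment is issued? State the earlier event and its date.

The claim is filed: Jul 24, 2013.
The adjuster is assigned: Jul 24, 2013 + 8 days = Aug 1, 2013.
The claim is approved: Aug 1, 2013 + 4 days = Aug 5, 2013.
The loss event occurs: Jul 14, 2013.
Payment is issued: Jul 14, 2013 + 25 days = Aug 8, 2013.
Comparing: the claim is approved on Aug 5, 2013 vs payment is issued on Aug 8, 2013. Earlier: the claim is approved.

The claim is approved — 5 August 2013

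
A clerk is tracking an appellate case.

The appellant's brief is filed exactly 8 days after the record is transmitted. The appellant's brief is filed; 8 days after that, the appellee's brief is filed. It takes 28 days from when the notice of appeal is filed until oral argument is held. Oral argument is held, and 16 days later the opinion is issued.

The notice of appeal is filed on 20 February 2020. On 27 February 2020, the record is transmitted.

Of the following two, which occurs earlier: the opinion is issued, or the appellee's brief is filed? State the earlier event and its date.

The appellee's brief is filed — 14 March 2020

The notice of appeal is filed: Feb 20, 2020.
Oral argument is held: Feb 20, 2020 + 28 days = Mar 19, 2020.
The opinion is issued: Mar 19, 2020 + 16 days = Apr 4, 2020.
The record is transmitted: Feb 27, 2020.
The appellant's brief is filed: Feb 27, 2020 + 8 days = Mar 6, 2020.
The appellee's brief is filed: Mar 6, 2020 + 8 days = Mar 14, 2020.
Comparing: the opinion is issued on Apr 4, 2020 vs the appellee's brief is filed on Mar 14, 2020. Earlier: the appellee's brief is filed.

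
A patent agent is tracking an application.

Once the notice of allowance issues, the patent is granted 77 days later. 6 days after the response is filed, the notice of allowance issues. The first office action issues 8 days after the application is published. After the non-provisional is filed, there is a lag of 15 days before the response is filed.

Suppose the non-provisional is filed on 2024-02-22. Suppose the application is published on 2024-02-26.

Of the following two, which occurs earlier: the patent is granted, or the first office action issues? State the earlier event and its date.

The non-provisional is filed: Feb 22, 2024.
The response is filed: Feb 22, 2024 + 15 days = Mar 8, 2024.
The notice of allowance issues: Mar 8, 2024 + 6 days = Mar 14, 2024.
The patent is granted: Mar 14, 2024 + 77 days = May 30, 2024.
The application is published: Feb 26, 2024.
The first office action issues: Feb 26, 2024 + 8 days = Mar 5, 2024.
Comparing: the patent is granted on May 30, 2024 vs the first office action issues on Mar 5, 2024. Earlier: the first office action issues.

The first office action issues — 2024-03-05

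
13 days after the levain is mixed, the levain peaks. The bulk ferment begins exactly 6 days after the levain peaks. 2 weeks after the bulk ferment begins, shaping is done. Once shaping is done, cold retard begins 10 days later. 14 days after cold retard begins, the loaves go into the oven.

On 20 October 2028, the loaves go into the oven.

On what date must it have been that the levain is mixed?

24 August 2028

The loaves go into the oven: Oct 20, 2028.
Cold retard begins: Oct 20, 2028 − 14 days = Oct 6, 2028.
Shaping is done: Oct 6, 2028 − 10 days = Sep 26, 2028.
The bulk ferment begins: Sep 26, 2028 − 2 weeks = Sep 12, 2028.
The levain peaks: Sep 12, 2028 − 6 days = Sep 6, 2028.
The levain is mixed: Sep 6, 2028 − 13 days = Aug 24, 2028.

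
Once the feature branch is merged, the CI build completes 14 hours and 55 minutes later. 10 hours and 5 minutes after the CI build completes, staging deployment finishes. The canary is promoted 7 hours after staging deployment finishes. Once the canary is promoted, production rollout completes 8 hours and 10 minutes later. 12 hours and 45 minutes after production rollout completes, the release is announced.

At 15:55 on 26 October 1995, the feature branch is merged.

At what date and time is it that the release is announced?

The feature branch is merged: 15:55 Oct 26, 1995.
The CI build completes: 15:55 Oct 26, 1995 + 14h55m = 06:50 Oct 27, 1995.
Staging deployment finishes: 06:50 Oct 27, 1995 + 10h05m = 16:55 Oct 27, 1995.
The canary is promoted: 16:55 Oct 27, 1995 + 7h = 23:55 Oct 27, 1995.
Production rollout completes: 23:55 Oct 27, 1995 + 8h10m = 08:05 Oct 28, 1995.
The release is announced: 08:05 Oct 28, 1995 + 12h45m = 20:50 Oct 28, 1995.

20:50 on 28 October 1995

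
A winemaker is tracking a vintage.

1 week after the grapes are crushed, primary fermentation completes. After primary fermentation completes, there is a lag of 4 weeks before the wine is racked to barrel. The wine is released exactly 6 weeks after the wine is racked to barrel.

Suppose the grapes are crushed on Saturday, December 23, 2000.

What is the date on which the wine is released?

The grapes are crushed: Dec 23, 2000.
Primary fermentation completes: Dec 23, 2000 + 1 week = Dec 30, 2000.
The wine is racked to barrel: Dec 30, 2000 + 4 weeks = Jan 27, 2001.
The wine is released: Jan 27, 2001 + 6 weeks = Mar 10, 2001.

Saturday, March 10, 2001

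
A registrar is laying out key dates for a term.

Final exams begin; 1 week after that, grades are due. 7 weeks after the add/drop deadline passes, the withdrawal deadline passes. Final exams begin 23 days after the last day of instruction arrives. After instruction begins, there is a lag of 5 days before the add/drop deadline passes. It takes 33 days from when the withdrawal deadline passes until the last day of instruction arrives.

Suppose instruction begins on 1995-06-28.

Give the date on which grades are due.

Instruction begins: Jun 28, 1995.
The add/drop deadline passes: Jun 28, 1995 + 5 days = Jul 3, 1995.
The withdrawal deadline passes: Jul 3, 1995 + 7 weeks = Aug 21, 1995.
The last day of instruction arrives: Aug 21, 1995 + 33 days = Sep 23, 1995.
Final exams begin: Sep 23, 1995 + 23 days = Oct 16, 1995.
Grades are due: Oct 16, 1995 + 1 week = Oct 23, 1995.

1995-10-23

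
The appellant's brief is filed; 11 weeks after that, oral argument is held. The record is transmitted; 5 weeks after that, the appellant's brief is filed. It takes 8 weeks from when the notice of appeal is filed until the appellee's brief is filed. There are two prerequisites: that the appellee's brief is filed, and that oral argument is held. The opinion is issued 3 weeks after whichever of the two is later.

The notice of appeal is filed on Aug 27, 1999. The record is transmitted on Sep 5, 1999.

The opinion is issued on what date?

The notice of appeal is filed: Aug 27, 1999.
The appellee's brief is filed: Aug 27, 1999 + 8 weeks = Oct 22, 1999.
The record is transmitted: Sep 5, 1999.
The appellant's brief is filed: Sep 5, 1999 + 5 weeks = Oct 10, 1999.
Oral argument is held: Oct 10, 1999 + 11 weeks = Dec 26, 1999.
Both prerequisites met — the appellee's brief is filed (Oct 22, 1999), oral argument is held (Dec 26, 1999); the later is Dec 26, 1999.
The opinion is issued: Dec 26, 1999 + 3 weeks = Jan 16, 2000.

Jan 16, 2000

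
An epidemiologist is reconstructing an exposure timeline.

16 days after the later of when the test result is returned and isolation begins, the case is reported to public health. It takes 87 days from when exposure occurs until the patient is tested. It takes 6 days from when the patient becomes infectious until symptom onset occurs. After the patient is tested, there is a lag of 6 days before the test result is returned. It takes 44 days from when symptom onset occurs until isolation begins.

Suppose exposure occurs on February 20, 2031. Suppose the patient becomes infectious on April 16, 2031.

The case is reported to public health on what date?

June 21, 2031

Exposure occurs: Feb 20, 2031.
The patient is tested: Feb 20, 2031 + 87 days = May 18, 2031.
The test result is returned: May 18, 2031 + 6 days = May 24, 2031.
The patient becomes infectious: Apr 16, 2031.
Symptom onset occurs: Apr 16, 2031 + 6 days = Apr 22, 2031.
Isolation begins: Apr 22, 2031 + 44 days = Jun 5, 2031.
Both prerequisites met — the test result is returned (May 24, 2031), isolation begins (Jun 5, 2031); the later is Jun 5, 2031.
The case is reported to public health: Jun 5, 2031 + 16 days = Jun 21, 2031.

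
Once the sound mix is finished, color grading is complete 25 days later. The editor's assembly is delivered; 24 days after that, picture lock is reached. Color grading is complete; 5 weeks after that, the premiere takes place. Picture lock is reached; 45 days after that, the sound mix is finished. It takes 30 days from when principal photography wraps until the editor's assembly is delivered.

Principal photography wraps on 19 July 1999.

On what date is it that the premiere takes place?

25 December 1999

Principal photography wraps: Jul 19, 1999.
The editor's assembly is delivered: Jul 19, 1999 + 30 days = Aug 18, 1999.
Picture lock is reached: Aug 18, 1999 + 24 days = Sep 11, 1999.
The sound mix is finished: Sep 11, 1999 + 45 days = Oct 26, 1999.
Color grading is complete: Oct 26, 1999 + 25 days = Nov 20, 1999.
The premiere takes place: Nov 20, 1999 + 5 weeks = Dec 25, 1999.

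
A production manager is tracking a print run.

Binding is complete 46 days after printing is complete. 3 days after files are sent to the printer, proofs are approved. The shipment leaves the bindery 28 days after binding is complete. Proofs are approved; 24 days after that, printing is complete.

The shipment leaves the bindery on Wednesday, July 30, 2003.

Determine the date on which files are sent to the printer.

Sunday, April 20, 2003

The shipment leaves the bindery: Jul 30, 2003.
Binding is complete: Jul 30, 2003 − 28 days = Jul 2, 2003.
Printing is complete: Jul 2, 2003 − 46 days = May 17, 2003.
Proofs are approved: May 17, 2003 − 24 days = Apr 23, 2003.
Files are sent to the printer: Apr 23, 2003 − 3 days = Apr 20, 2003.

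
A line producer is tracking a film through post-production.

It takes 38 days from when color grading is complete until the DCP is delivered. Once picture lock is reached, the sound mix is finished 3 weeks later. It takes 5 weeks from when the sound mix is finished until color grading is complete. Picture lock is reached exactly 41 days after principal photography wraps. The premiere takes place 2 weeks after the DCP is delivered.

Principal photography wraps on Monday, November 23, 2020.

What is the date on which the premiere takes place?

Principal photography wraps: Nov 23, 2020.
Picture lock is reached: Nov 23, 2020 + 41 days = Jan 3, 2021.
The sound mix is finished: Jan 3, 2021 + 3 weeks = Jan 24, 2021.
Color grading is complete: Jan 24, 2021 + 5 weeks = Feb 28, 2021.
The DCP is delivered: Feb 28, 2021 + 38 days = Apr 7, 2021.
The premiere takes place: Apr 7, 2021 + 2 weeks = Apr 21, 2021.

Wednesday, April 21, 2021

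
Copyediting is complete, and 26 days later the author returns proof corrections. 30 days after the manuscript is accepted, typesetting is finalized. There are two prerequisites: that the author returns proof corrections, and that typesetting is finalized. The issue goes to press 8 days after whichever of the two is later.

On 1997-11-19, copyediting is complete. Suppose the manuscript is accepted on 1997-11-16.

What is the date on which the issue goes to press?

Copyediting is complete: Nov 19, 1997.
The author returns proof corrections: Nov 19, 1997 + 26 days = Dec 15, 1997.
The manuscript is accepted: Nov 16, 1997.
Typesetting is finalized: Nov 16, 1997 + 30 days = Dec 16, 1997.
Both prerequisites met — the author returns proof corrections (Dec 15, 1997), typesetting is finalized (Dec 16, 1997); the later is Dec 16, 1997.
The issue goes to press: Dec 16, 1997 + 8 days = Dec 24, 1997.

1997-12-24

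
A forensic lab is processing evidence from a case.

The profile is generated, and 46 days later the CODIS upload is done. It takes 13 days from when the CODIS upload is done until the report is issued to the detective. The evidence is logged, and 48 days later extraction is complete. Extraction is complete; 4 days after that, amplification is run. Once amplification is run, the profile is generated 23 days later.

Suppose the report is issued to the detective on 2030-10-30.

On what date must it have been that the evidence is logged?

The report is issued to the detective: Oct 30, 2030.
The CODIS upload is done: Oct 30, 2030 − 13 days = Oct 17, 2030.
The profile is generated: Oct 17, 2030 − 46 days = Sep 1, 2030.
Amplification is run: Sep 1, 2030 − 23 days = Aug 9, 2030.
Extraction is complete: Aug 9, 2030 − 4 days = Aug 5, 2030.
The evidence is logged: Aug 5, 2030 − 48 days = Jun 18, 2030.

2030-06-18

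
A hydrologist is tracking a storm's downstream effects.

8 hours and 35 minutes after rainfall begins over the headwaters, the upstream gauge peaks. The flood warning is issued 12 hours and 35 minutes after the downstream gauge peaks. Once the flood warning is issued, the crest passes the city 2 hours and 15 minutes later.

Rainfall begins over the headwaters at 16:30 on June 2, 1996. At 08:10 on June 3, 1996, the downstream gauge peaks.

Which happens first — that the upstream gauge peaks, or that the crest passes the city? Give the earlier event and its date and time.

Rainfall begins over the headwaters: 16:30 Jun 2, 1996.
The upstream gauge peaks: 16:30 Jun 2, 1996 + 8h35m = 01:05 Jun 3, 1996.
The downstream gauge peaks: 08:10 Jun 3, 1996.
The flood warning is issued: 08:10 Jun 3, 1996 + 12h35m = 20:45 Jun 3, 1996.
The crest passes the city: 20:45 Jun 3, 1996 + 2h15m = 23:00 Jun 3, 1996.
Comparing: the upstream gauge peaks at 01:05 Jun 3, 1996 vs the crest passes the city at 23:00 Jun 3, 1996. Earlier: the upstream gauge peaks.

The upstream gauge peaks — 01:05 on June 3, 1996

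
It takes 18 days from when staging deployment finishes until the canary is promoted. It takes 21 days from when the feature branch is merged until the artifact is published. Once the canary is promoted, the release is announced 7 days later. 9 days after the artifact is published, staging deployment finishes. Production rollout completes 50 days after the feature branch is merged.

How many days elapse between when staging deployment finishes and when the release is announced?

25 days

Causal path: staging deployment finishes → the canary is promoted → the release is announced.
Total delay along the path: 18 + 7 = 25 days.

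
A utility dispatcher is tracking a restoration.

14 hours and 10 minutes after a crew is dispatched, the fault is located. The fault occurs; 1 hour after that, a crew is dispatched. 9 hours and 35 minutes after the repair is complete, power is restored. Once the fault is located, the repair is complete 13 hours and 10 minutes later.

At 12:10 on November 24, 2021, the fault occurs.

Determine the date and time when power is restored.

02:05 on November 26, 2021

The fault occurs: 12:10 Nov 24, 2021.
A crew is dispatched: 12:10 Nov 24, 2021 + 1h = 13:10 Nov 24, 2021.
The fault is located: 13:10 Nov 24, 2021 + 14h10m = 03:20 Nov 25, 2021.
The repair is complete: 03:20 Nov 25, 2021 + 13h10m = 16:30 Nov 25, 2021.
Power is restored: 16:30 Nov 25, 2021 + 9h35m = 02:05 Nov 26, 2021.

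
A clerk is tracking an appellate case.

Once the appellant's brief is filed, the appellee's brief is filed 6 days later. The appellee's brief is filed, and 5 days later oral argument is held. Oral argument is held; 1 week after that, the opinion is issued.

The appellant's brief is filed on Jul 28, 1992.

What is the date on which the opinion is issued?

Aug 15, 1992

The appellant's brief is filed: Jul 28, 1992.
The appellee's brief is filed: Jul 28, 1992 + 6 days = Aug 3, 1992.
Oral argument is held: Aug 3, 1992 + 5 days = Aug 8, 1992.
The opinion is issued: Aug 8, 1992 + 1 week = Aug 15, 1992.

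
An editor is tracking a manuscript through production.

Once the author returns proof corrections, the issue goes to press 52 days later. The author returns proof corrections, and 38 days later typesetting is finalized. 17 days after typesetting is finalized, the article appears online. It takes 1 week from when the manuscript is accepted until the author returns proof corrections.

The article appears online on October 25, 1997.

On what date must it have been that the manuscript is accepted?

August 24, 1997

The article appears online: Oct 25, 1997.
Typesetting is finalized: Oct 25, 1997 − 17 days = Oct 8, 1997.
The author returns proof corrections: Oct 8, 1997 − 38 days = Aug 31, 1997.
The manuscript is accepted: Aug 31, 1997 − 1 week = Aug 24, 1997.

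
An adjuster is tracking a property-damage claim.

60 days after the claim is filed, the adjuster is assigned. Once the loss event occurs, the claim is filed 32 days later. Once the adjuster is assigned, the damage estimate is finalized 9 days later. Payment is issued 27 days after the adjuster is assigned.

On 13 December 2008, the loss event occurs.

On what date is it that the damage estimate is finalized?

24 March 2009

The loss event occurs: Dec 13, 2008.
The claim is filed: Dec 13, 2008 + 32 days = Jan 14, 2009.
The adjuster is assigned: Jan 14, 2009 + 60 days = Mar 15, 2009.
The damage estimate is finalized: Mar 15, 2009 + 9 days = Mar 24, 2009.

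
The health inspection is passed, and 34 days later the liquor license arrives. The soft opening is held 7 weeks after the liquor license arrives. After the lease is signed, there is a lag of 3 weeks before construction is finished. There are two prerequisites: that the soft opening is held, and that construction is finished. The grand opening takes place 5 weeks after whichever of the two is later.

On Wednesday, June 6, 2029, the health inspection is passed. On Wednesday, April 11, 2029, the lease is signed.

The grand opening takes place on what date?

The health inspection is passed: Jun 6, 2029.
The liquor license arrives: Jun 6, 2029 + 34 days = Jul 10, 2029.
The soft opening is held: Jul 10, 2029 + 7 weeks = Aug 28, 2029.
The lease is signed: Apr 11, 2029.
Construction is finished: Apr 11, 2029 + 3 weeks = May 2, 2029.
Both prerequisites met — the soft opening is held (Aug 28, 2029), construction is finished (May 2, 2029); the later is Aug 28, 2029.
The grand opening takes place: Aug 28, 2029 + 5 weeks = Oct 2, 2029.

Tuesday, October 2, 2029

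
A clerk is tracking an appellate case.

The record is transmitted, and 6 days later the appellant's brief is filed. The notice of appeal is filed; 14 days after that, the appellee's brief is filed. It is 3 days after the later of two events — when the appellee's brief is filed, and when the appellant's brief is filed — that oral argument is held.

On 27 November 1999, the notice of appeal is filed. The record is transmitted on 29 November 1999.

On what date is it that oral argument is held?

14 December 1999

The notice of appeal is filed: Nov 27, 1999.
The appellee's brief is filed: Nov 27, 1999 + 14 days = Dec 11, 1999.
The record is transmitted: Nov 29, 1999.
The appellant's brief is filed: Nov 29, 1999 + 6 days = Dec 5, 1999.
Both prerequisites met — the appellee's brief is filed (Dec 11, 1999), the appellant's brief is filed (Dec 5, 1999); the later is Dec 11, 1999.
Oral argument is held: Dec 11, 1999 + 3 days = Dec 14, 1999.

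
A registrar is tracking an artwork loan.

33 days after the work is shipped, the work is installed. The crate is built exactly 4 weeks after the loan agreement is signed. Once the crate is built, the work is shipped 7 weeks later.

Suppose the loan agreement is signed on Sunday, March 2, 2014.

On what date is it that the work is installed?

The loan agreement is signed: Mar 2, 2014.
The crate is built: Mar 2, 2014 + 4 weeks = Mar 30, 2014.
The work is shipped: Mar 30, 2014 + 7 weeks = May 18, 2014.
The work is installed: May 18, 2014 + 33 days = Jun 20, 2014.

Friday, June 20, 2014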